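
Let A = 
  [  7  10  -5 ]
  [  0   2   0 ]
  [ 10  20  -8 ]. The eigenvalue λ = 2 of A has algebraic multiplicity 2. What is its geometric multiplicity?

2

A − 2I = [[5, 10, -5], [0, 0, 0], [10, 20, -10]].
This matrix has rank 1, so its null space has dimension 3 − 1 = 2.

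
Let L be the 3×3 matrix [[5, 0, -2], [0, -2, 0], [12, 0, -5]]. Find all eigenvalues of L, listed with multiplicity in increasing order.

-2, -1, 1

Characteristic polynomial: p(μ) = μ^3 + 2μ^2 - μ - 2 = (μ - 1)(μ + 1)(μ + 2).
Roots (with multiplicity): -2, -1, 1.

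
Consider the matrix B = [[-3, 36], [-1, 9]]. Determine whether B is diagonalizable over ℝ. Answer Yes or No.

No

Characteristic polynomial: p(t) = t^2 - 6t + 9 = (t - 3)^2.
t = 3 has algebraic multiplicity 2; rank(B − 3I) = 1, so geometric multiplicity = 1.
Geometric multiplicity < algebraic multiplicity, so B is not diagonalizable.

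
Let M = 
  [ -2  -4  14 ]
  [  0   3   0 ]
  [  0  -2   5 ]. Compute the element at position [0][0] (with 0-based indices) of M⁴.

Characteristic polynomial: μ^3 - 6μ^2 - μ + 30 = (μ - 5)(μ - 3)(μ + 2), so the eigenvalues are -2, 3, 5.
μ=-2: eigenvector (1, 0, 0).
μ=5: eigenvector (2, 0, 1).
μ=3: eigenvector (2, 1, 1).
P = [[1, 2, 2], [0, 0, 1], [0, 1, 1]], D = diag(-2, 5, 3), P⁻¹ = [[1, 0, -2], [0, -1, 1], [0, 1, 0]].
M⁴ = P·diag(16, 625, 81)·P⁻¹ = [[16, -1088, 1218], [0, 81, 0], [0, -544, 625]].
The requested entry is 16.

16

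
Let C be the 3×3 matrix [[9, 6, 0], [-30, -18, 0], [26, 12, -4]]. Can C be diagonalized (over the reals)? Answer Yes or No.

Characteristic polynomial: p(t) = t^3 + 13t^2 + 54t + 72 = (t + 3)(t + 4)(t + 6).
All 3 eigenvalues are distinct, so C is diagonalizable.

Yes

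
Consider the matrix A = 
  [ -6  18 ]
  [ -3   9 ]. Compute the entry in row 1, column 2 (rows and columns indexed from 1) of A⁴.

Characteristic polynomial: r^2 - 3r = r(r - 3), so the eigenvalues are 0, 3.
r=0: eigenvector (3, 1).
r=3: eigenvector (2, 1).
P = [[3, 2], [1, 1]], D = diag(0, 3), P⁻¹ = [[1, -2], [-1, 3]].
A⁴ = P·diag(0, 81)·P⁻¹ = [[-162, 486], [-81, 243]].
The requested entry is 486.

486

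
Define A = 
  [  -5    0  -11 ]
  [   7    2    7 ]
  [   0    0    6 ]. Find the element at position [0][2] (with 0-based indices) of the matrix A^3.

-341

Characteristic polynomial: μ^3 - 3μ^2 - 28μ + 60 = (μ - 6)(μ - 2)(μ + 5), so the eigenvalues are -5, 2, 6.
μ=-5: eigenvector (1, -1, 0).
μ=2: eigenvector (0, 1, 0).
μ=6: eigenvector (-1, 0, 1).
P = [[1, 0, -1], [-1, 1, 0], [0, 0, 1]], D = diag(-5, 2, 6), P⁻¹ = [[1, 0, 1], [1, 1, 1], [0, 0, 1]].
A³ = P·diag(-125, 8, 216)·P⁻¹ = [[-125, 0, -341], [133, 8, 133], [0, 0, 216]].
The requested entry is -341.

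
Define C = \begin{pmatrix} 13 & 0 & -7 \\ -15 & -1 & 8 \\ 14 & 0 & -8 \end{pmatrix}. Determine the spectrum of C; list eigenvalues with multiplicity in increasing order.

-1, -1, 6

Characteristic polynomial: p(r) = r^3 - 4r^2 - 11r - 6 = (r - 6)(r + 1)^2.
Roots (with multiplicity): -1, -1, 6.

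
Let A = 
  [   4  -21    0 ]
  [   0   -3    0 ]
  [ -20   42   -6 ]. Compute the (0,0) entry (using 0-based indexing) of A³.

Characteristic polynomial: r^3 + 5r^2 - 18r - 72 = (r - 4)(r + 3)(r + 6), so the eigenvalues are -6, -3, 4.
r=4: eigenvector (1, 0, -2).
r=-3: eigenvector (3, 1, -6).
r=-6: eigenvector (0, 0, 1).
P = [[1, 3, 0], [0, 1, 0], [-2, -6, 1]], D = diag(4, -3, -6), P⁻¹ = [[1, -3, 0], [0, 1, 0], [2, 0, 1]].
A³ = P·diag(64, -27, -216)·P⁻¹ = [[64, -273, 0], [0, -27, 0], [-560, 546, -216]].
The requested entry is 64.

64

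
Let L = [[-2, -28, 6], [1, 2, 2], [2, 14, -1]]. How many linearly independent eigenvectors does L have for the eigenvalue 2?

1

L − 2I = [[-4, -28, 6], [1, 0, 2], [2, 14, -3]].
This matrix has rank 2, so its null space has dimension 3 − 2 = 1.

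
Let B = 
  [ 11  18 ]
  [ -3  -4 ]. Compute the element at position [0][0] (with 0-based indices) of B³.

359

Characteristic polynomial: λ^2 - 7λ + 10 = (λ - 5)(λ - 2), so the eigenvalues are 2, 5.
λ=2: eigenvector (-2, 1).
λ=5: eigenvector (-3, 1).
P = [[-2, -3], [1, 1]], D = diag(2, 5), P⁻¹ = [[1, 3], [-1, -2]].
B³ = P·diag(8, 125)·P⁻¹ = [[359, 702], [-117, -226]].
The requested entry is 359.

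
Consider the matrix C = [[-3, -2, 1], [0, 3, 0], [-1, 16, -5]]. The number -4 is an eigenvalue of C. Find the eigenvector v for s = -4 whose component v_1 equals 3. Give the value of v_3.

C + 4I = [[1, -2, 1], [0, 7, 0], [-1, 16, -1]].
Solving (C + 4I)v = 0 gives the eigenspace spanned by (3, 0, -3).
With v_1 = 3, v = (3, 0, -3), so v_3 = -3.

-3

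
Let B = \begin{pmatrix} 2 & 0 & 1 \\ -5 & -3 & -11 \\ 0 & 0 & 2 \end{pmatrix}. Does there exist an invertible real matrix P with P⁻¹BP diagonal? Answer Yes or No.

No

Characteristic polynomial: p(λ) = λ^3 - λ^2 - 8λ + 12 = (λ - 2)^2(λ + 3).
λ = 2 has algebraic multiplicity 2; rank(B − 2I) = 2, so geometric multiplicity = 1.
Geometric multiplicity < algebraic multiplicity, so B is not diagonalizable.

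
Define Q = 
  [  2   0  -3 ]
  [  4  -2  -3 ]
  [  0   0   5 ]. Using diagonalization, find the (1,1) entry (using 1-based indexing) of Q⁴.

Characteristic polynomial: t^3 - 5t^2 - 4t + 20 = (t - 5)(t - 2)(t + 2), so the eigenvalues are -2, 2, 5.
t=2: eigenvector (1, 1, 0).
t=-2: eigenvector (0, 1, 0).
t=5: eigenvector (-1, -1, 1).
P = [[1, 0, -1], [1, 1, -1], [0, 0, 1]], D = diag(2, -2, 5), P⁻¹ = [[1, 0, 1], [-1, 1, 0], [0, 0, 1]].
Q⁴ = P·diag(16, 16, 625)·P⁻¹ = [[16, 0, -609], [0, 16, -609], [0, 0, 625]].
The requested entry is 16.

16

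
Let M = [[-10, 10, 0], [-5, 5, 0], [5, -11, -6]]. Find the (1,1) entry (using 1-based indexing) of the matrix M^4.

Characteristic polynomial: μ^3 + 11μ^2 + 30μ = μ(μ + 5)(μ + 6), so the eigenvalues are -6, -5, 0.
μ=-6: eigenvector (0, 0, 1).
μ=0: eigenvector (1, 1, -1).
μ=-5: eigenvector (2, 1, -1).
P = [[0, 1, 2], [0, 1, 1], [1, -1, -1]], D = diag(-6, 0, -5), P⁻¹ = [[0, 1, 1], [-1, 2, 0], [1, -1, 0]].
M⁴ = P·diag(1296, 0, 625)·P⁻¹ = [[1250, -1250, 0], [625, -625, 0], [-625, 1921, 1296]].
The requested entry is 1250.

1250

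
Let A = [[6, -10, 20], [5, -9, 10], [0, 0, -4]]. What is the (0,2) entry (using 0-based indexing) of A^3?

260

Characteristic polynomial: μ^3 + 7μ^2 + 8μ - 16 = (μ - 1)(μ + 4)^2, so the eigenvalues are -4, -4, 1.
μ=-4: eigenvector (1, 1, 0).
μ=1: eigenvector (-2, -1, 0).
μ=-4: eigenvector (-4, -2, 1).
P = [[1, -2, -4], [1, -1, -2], [0, 0, 1]], D = diag(-4, 1, -4), P⁻¹ = [[-1, 2, 0], [-1, 1, -2], [0, 0, 1]].
A³ = P·diag(-64, 1, -64)·P⁻¹ = [[66, -130, 260], [65, -129, 130], [0, 0, -64]].
The requested entry is 260.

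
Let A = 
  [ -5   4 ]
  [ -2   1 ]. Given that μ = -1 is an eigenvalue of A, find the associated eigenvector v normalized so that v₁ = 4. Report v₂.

4

A + 1I = [[-4, 4], [-2, 2]].
Solving (A + 1I)v = 0 gives the eigenspace spanned by (4, 4).
With v₁ = 4, v = (4, 4), so v₂ = 4.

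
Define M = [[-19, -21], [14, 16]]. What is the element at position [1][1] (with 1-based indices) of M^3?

-391

Characteristic polynomial: s^2 + 3s - 10 = (s - 2)(s + 5), so the eigenvalues are -5, 2.
s=-5: eigenvector (3, -2).
s=2: eigenvector (-1, 1).
P = [[3, -1], [-2, 1]], D = diag(-5, 2), P⁻¹ = [[1, 1], [2, 3]].
M³ = P·diag(-125, 8)·P⁻¹ = [[-391, -399], [266, 274]].
The requested entry is -391.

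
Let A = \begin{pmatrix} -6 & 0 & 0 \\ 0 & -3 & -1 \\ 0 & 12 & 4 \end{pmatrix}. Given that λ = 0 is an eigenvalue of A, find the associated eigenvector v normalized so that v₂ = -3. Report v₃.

9

A = [[-6, 0, 0], [0, -3, -1], [0, 12, 4]].
Solving (A)v = 0 gives the eigenspace spanned by (0, -3, 9).
With v₂ = -3, v = (0, -3, 9), so v₃ = 9.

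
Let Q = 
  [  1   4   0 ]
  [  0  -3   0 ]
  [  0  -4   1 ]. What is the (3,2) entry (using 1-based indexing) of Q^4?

Characteristic polynomial: t^3 + t^2 - 5t + 3 = (t - 1)^2(t + 3), so the eigenvalues are -3, 1, 1.
t=1: eigenvector (1, 0, 0).
t=1: eigenvector (-1, 0, 1).
t=-3: eigenvector (-1, 1, 1).
P = [[1, -1, -1], [0, 0, 1], [0, 1, 1]], D = diag(1, 1, -3), P⁻¹ = [[1, 0, 1], [0, -1, 1], [0, 1, 0]].
Q⁴ = P·diag(1, 1, 81)·P⁻¹ = [[1, -80, 0], [0, 81, 0], [0, 80, 1]].
The requested entry is 80.

80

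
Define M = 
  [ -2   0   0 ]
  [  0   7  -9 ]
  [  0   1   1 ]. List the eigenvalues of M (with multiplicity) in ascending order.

-2, 4, 4

Characteristic polynomial: p(λ) = λ^3 - 6λ^2 + 32 = (λ - 4)^2(λ + 2).
Roots (with multiplicity): -2, 4, 4.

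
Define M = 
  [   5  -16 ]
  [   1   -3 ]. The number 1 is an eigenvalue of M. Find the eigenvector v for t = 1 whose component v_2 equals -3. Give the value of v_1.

M − 1I = [[4, -16], [1, -4]].
Solving (M − 1I)v = 0 gives the eigenspace spanned by (-12, -3).
With v_2 = -3, v = (-12, -3), so v_1 = -12.

-12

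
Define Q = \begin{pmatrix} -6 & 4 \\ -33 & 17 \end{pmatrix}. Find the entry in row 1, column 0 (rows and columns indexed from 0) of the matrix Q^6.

-1024023

Characteristic polynomial: t^2 - 11t + 30 = (t - 6)(t - 5), so the eigenvalues are 5, 6.
t=6: eigenvector (1, 3).
t=5: eigenvector (-4, -11).
P = [[1, -4], [3, -11]], D = diag(6, 5), P⁻¹ = [[-11, 4], [-3, 1]].
Q⁶ = P·diag(46656, 15625)·P⁻¹ = [[-325716, 124124], [-1024023, 387997]].
The requested entry is -1024023.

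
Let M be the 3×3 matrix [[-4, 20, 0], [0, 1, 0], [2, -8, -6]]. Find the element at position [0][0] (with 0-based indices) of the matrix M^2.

Characteristic polynomial: t^3 + 9t^2 + 14t - 24 = (t - 1)(t + 4)(t + 6), so the eigenvalues are -6, -4, 1.
t=-4: eigenvector (1, 0, 1).
t=1: eigenvector (4, 1, 0).
t=-6: eigenvector (0, 0, 1).
P = [[1, 4, 0], [0, 1, 0], [1, 0, 1]], D = diag(-4, 1, -6), P⁻¹ = [[1, -4, 0], [0, 1, 0], [-1, 4, 1]].
M² = P·diag(16, 1, 36)·P⁻¹ = [[16, -60, 0], [0, 1, 0], [-20, 80, 36]].
The requested entry is 16.

16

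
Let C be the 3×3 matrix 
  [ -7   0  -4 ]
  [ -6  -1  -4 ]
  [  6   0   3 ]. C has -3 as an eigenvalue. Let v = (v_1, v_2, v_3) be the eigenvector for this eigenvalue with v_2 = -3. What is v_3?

C + 3I = [[-4, 0, -4], [-6, 2, -4], [6, 0, 6]].
Solving (C + 3I)v = 0 gives the eigenspace spanned by (-3, -3, 3).
With v_2 = -3, v = (-3, -3, 3), so v_3 = 3.

3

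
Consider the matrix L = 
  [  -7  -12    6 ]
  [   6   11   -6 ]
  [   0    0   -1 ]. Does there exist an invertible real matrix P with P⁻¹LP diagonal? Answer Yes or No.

Yes

Characteristic polynomial: p(μ) = μ^3 - 3μ^2 - 9μ - 5 = (μ - 5)(μ + 1)^2.
μ = -1 has algebraic multiplicity 2; rank(L + 1I) = 1, so geometric multiplicity = 2.
Every eigenvalue has geometric = algebraic multiplicity, so L is diagonalizable.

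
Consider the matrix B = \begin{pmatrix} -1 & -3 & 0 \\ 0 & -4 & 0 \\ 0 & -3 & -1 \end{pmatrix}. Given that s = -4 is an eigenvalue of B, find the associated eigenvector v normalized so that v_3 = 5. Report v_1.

B + 4I = [[3, -3, 0], [0, 0, 0], [0, -3, 3]].
Solving (B + 4I)v = 0 gives the eigenspace spanned by (5, 5, 5).
With v_3 = 5, v = (5, 5, 5), so v_1 = 5.

5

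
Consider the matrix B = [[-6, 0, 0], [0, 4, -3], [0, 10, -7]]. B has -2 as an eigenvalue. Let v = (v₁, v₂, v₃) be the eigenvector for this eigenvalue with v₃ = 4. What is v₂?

B + 2I = [[-4, 0, 0], [0, 6, -3], [0, 10, -5]].
Solving (B + 2I)v = 0 gives the eigenspace spanned by (0, 2, 4).
With v₃ = 4, v = (0, 2, 4), so v₂ = 2.

2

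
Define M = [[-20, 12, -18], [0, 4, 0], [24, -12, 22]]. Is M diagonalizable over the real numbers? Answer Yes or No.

Characteristic polynomial: p(t) = t^3 - 6t^2 + 32 = (t - 4)^2(t + 2).
t = 4 has algebraic multiplicity 2; rank(M − 4I) = 1, so geometric multiplicity = 2.
Every eigenvalue has geometric = algebraic multiplicity, so M is diagonalizable.

Yes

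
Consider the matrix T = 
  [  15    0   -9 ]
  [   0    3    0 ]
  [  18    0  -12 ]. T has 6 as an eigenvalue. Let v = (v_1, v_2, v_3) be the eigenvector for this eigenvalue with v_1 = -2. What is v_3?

T − 6I = [[9, 0, -9], [0, -3, 0], [18, 0, -18]].
Solving (T − 6I)v = 0 gives the eigenspace spanned by (-2, 0, -2).
With v_1 = -2, v = (-2, 0, -2), so v_3 = -2.

-2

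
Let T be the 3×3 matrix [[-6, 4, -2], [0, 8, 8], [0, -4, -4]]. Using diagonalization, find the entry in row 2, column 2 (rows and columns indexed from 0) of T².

-16

Characteristic polynomial: λ^3 + 2λ^2 - 24λ = λ(λ - 4)(λ + 6), so the eigenvalues are -6, 0, 4.
λ=-6: eigenvector (1, 0, 0).
λ=4: eigenvector (-1, -2, 1).
λ=0: eigenvector (-1, -1, 1).
P = [[1, -1, -1], [0, -2, -1], [0, 1, 1]], D = diag(-6, 4, 0), P⁻¹ = [[1, 0, 1], [0, -1, -1], [0, 1, 2]].
T² = P·diag(36, 16, 0)·P⁻¹ = [[36, 16, 52], [0, 32, 32], [0, -16, -16]].
The requested entry is -16.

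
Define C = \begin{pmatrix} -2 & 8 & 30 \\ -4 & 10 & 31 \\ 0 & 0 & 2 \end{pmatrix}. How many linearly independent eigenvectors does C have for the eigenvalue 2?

C − 2I = [[-4, 8, 30], [-4, 8, 31], [0, 0, 0]].
This matrix has rank 2, so its null space has dimension 3 − 2 = 1.

1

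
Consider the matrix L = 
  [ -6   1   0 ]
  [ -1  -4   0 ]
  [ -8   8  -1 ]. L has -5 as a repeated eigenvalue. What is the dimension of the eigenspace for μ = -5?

L + 5I = [[-1, 1, 0], [-1, 1, 0], [-8, 8, 4]].
This matrix has rank 2, so its null space has dimension 3 − 2 = 1.

1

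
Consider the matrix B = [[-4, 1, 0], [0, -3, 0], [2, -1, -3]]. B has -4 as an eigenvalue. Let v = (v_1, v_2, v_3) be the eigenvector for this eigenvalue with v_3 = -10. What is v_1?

B + 4I = [[0, 1, 0], [0, 1, 0], [2, -1, 1]].
Solving (B + 4I)v = 0 gives the eigenspace spanned by (5, 0, -10).
With v_3 = -10, v = (5, 0, -10), so v_1 = 5.

5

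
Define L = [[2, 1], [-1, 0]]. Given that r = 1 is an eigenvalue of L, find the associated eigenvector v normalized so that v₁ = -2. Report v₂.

2

L − 1I = [[1, 1], [-1, -1]].
Solving (L − 1I)v = 0 gives the eigenspace spanned by (-2, 2).
With v₁ = -2, v = (-2, 2), so v₂ = 2.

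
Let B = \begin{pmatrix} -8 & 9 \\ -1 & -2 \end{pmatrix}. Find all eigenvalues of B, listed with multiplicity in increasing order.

-5, -5

Characteristic polynomial: p(λ) = λ^2 + 10λ + 25 = (λ + 5)^2.
Roots (with multiplicity): -5, -5.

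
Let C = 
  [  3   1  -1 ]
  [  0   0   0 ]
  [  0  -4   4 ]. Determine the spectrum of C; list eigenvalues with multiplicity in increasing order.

0, 3, 4

Characteristic polynomial: p(s) = s^3 - 7s^2 + 12s = s(s - 4)(s - 3).
Roots (with multiplicity): 0, 3, 4.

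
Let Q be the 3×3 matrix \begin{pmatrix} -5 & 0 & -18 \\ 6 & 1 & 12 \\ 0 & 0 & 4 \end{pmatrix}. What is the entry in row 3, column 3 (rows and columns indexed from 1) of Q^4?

Characteristic polynomial: λ^3 - 21λ + 20 = (λ - 4)(λ - 1)(λ + 5), so the eigenvalues are -5, 1, 4.
λ=4: eigenvector (-2, 0, 1).
λ=1: eigenvector (0, 1, 0).
λ=-5: eigenvector (1, -1, 0).
P = [[-2, 0, 1], [0, 1, -1], [1, 0, 0]], D = diag(4, 1, -5), P⁻¹ = [[0, 0, 1], [1, 1, 2], [1, 0, 2]].
Q⁴ = P·diag(256, 1, 625)·P⁻¹ = [[625, 0, 738], [-624, 1, -1248], [0, 0, 256]].
The requested entry is 256.

256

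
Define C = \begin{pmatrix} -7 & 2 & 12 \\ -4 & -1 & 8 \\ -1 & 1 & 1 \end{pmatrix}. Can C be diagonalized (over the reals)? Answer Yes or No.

Characteristic polynomial: p(μ) = μ^3 + 7μ^2 + 11μ + 5 = (μ + 1)^2(μ + 5).
μ = -1 has algebraic multiplicity 2; rank(C + 1I) = 2, so geometric multiplicity = 1.
Geometric multiplicity < algebraic multiplicity, so C is not diagonalizable.

No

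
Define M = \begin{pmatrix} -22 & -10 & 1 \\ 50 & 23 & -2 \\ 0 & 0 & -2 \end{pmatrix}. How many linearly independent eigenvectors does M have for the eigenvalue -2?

M + 2I = [[-20, -10, 1], [50, 25, -2], [0, 0, 0]].
This matrix has rank 2, so its null space has dimension 3 − 2 = 1.

1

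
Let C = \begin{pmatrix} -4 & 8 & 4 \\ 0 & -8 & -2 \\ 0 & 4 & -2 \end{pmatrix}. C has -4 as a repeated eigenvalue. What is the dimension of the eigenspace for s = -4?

2

C + 4I = [[0, 8, 4], [0, -4, -2], [0, 4, 2]].
This matrix has rank 1, so its null space has dimension 3 − 1 = 2.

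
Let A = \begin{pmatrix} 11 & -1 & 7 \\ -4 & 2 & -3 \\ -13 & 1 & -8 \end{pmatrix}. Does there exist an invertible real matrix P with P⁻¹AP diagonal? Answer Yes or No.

No

Characteristic polynomial: p(μ) = μ^3 - 5μ^2 + 8μ - 4 = (μ - 2)^2(μ - 1).
μ = 2 has algebraic multiplicity 2; rank(A − 2I) = 2, so geometric multiplicity = 1.
Geometric multiplicity < algebraic multiplicity, so A is not diagonalizable.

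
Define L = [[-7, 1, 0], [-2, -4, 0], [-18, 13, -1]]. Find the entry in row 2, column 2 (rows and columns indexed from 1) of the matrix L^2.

14

Characteristic polynomial: λ^3 + 12λ^2 + 41λ + 30 = (λ + 1)(λ + 5)(λ + 6), so the eigenvalues are -6, -5, -1.
λ=-1: eigenvector (0, 0, 1).
λ=-6: eigenvector (-1, -1, -1).
λ=-5: eigenvector (1, 2, -2).
P = [[0, -1, 1], [0, -1, 2], [1, -1, -2]], D = diag(-1, -6, -5), P⁻¹ = [[-4, 3, 1], [-2, 1, 0], [-1, 1, 0]].
L² = P·diag(1, 36, 25)·P⁻¹ = [[47, -11, 0], [22, 14, 0], [118, -83, 1]].
The requested entry is 14.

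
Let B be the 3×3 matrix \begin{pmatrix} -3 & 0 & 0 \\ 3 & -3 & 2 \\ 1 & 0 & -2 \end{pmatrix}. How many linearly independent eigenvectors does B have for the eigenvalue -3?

B + 3I = [[0, 0, 0], [3, 0, 2], [1, 0, 1]].
This matrix has rank 2, so its null space has dimension 3 − 2 = 1.

1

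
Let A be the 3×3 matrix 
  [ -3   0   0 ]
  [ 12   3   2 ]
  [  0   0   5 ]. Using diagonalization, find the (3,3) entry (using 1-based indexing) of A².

25

Characteristic polynomial: μ^3 - 5μ^2 - 9μ + 45 = (μ - 5)(μ - 3)(μ + 3), so the eigenvalues are -3, 3, 5.
μ=-3: eigenvector (1, -2, 0).
μ=3: eigenvector (0, 1, 0).
μ=5: eigenvector (0, 1, 1).
P = [[1, 0, 0], [-2, 1, 1], [0, 0, 1]], D = diag(-3, 3, 5), P⁻¹ = [[1, 0, 0], [2, 1, -1], [0, 0, 1]].
A² = P·diag(9, 9, 25)·P⁻¹ = [[9, 0, 0], [0, 9, 16], [0, 0, 25]].
The requested entry is 25.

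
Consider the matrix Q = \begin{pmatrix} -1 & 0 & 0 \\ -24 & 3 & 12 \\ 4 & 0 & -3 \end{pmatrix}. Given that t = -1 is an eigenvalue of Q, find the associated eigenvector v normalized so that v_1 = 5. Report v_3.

Q + 1I = [[0, 0, 0], [-24, 4, 12], [4, 0, -2]].
Solving (Q + 1I)v = 0 gives the eigenspace spanned by (5, 0, 10).
With v_1 = 5, v = (5, 0, 10), so v_3 = 10.

10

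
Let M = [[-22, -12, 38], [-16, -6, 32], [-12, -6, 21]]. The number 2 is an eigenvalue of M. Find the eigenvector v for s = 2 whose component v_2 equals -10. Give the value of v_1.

5

M − 2I = [[-24, -12, 38], [-16, -8, 32], [-12, -6, 19]].
Solving (M − 2I)v = 0 gives the eigenspace spanned by (5, -10, 0).
With v_2 = -10, v = (5, -10, 0), so v_1 = 5.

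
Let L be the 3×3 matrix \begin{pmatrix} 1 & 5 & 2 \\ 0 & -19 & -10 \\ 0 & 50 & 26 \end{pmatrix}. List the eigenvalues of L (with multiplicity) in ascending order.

Characteristic polynomial: p(t) = t^3 - 8t^2 + 13t - 6 = (t - 6)(t - 1)^2.
Roots (with multiplicity): 1, 1, 6.

1, 1, 6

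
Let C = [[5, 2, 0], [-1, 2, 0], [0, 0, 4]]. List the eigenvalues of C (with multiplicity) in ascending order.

Characteristic polynomial: p(λ) = λ^3 - 11λ^2 + 40λ - 48 = (λ - 4)^2(λ - 3).
Roots (with multiplicity): 3, 4, 4.

3, 4, 4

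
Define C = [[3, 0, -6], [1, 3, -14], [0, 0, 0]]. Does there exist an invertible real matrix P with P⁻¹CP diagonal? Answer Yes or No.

Characteristic polynomial: p(λ) = λ^3 - 6λ^2 + 9λ = λ(λ - 3)^2.
λ = 3 has algebraic multiplicity 2; rank(C − 3I) = 2, so geometric multiplicity = 1.
Geometric multiplicity < algebraic multiplicity, so C is not diagonalizable.

No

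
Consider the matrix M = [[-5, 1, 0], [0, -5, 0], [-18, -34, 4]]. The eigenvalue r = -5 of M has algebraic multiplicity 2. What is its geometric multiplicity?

1

M + 5I = [[0, 1, 0], [0, 0, 0], [-18, -34, 9]].
This matrix has rank 2, so its null space has dimension 3 − 2 = 1.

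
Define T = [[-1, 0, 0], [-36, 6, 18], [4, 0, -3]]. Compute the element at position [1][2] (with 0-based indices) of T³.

Characteristic polynomial: μ^3 - 2μ^2 - 21μ - 18 = (μ - 6)(μ + 1)(μ + 3), so the eigenvalues are -3, -1, 6.
μ=6: eigenvector (0, 1, 0).
μ=-1: eigenvector (1, 0, 2).
μ=-3: eigenvector (0, -2, 1).
P = [[0, 1, 0], [1, 0, -2], [0, 2, 1]], D = diag(6, -1, -3), P⁻¹ = [[-4, 1, 2], [1, 0, 0], [-2, 0, 1]].
T³ = P·diag(216, -1, -27)·P⁻¹ = [[-1, 0, 0], [-972, 216, 486], [52, 0, -27]].
The requested entry is 486.

486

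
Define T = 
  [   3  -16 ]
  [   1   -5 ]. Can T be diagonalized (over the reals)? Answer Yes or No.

Characteristic polynomial: p(r) = r^2 + 2r + 1 = (r + 1)^2.
r = -1 has algebraic multiplicity 2; rank(T + 1I) = 1, so geometric multiplicity = 1.
Geometric multiplicity < algebraic multiplicity, so T is not diagonalizable.

No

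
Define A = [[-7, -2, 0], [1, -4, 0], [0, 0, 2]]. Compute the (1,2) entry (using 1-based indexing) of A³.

Characteristic polynomial: r^3 + 9r^2 + 8r - 60 = (r - 2)(r + 5)(r + 6), so the eigenvalues are -6, -5, 2.
r=-5: eigenvector (-1, 1, 0).
r=-6: eigenvector (-2, 1, 0).
r=2: eigenvector (0, 0, 1).
P = [[-1, -2, 0], [1, 1, 0], [0, 0, 1]], D = diag(-5, -6, 2), P⁻¹ = [[1, 2, 0], [-1, -1, 0], [0, 0, 1]].
A³ = P·diag(-125, -216, 8)·P⁻¹ = [[-307, -182, 0], [91, -34, 0], [0, 0, 8]].
The requested entry is -182.

-182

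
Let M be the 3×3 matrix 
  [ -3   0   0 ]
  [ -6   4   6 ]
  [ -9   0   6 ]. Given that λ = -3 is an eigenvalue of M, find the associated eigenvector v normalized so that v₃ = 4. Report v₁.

M + 3I = [[0, 0, 0], [-6, 7, 6], [-9, 0, 9]].
Solving (M + 3I)v = 0 gives the eigenspace spanned by (4, 0, 4).
With v₃ = 4, v = (4, 0, 4), so v₁ = 4.

4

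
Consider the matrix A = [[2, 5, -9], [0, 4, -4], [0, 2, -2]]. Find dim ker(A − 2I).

1

A − 2I = [[0, 5, -9], [0, 2, -4], [0, 2, -4]].
This matrix has rank 2, so its null space has dimension 3 − 2 = 1.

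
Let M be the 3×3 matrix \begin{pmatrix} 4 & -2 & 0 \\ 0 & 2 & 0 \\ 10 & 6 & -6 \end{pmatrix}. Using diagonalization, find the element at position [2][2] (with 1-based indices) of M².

Characteristic polynomial: t^3 - 28t + 48 = (t - 4)(t - 2)(t + 6), so the eigenvalues are -6, 2, 4.
t=4: eigenvector (1, 0, 1).
t=2: eigenvector (1, 1, 2).
t=-6: eigenvector (0, 0, 1).
P = [[1, 1, 0], [0, 1, 0], [1, 2, 1]], D = diag(4, 2, -6), P⁻¹ = [[1, -1, 0], [0, 1, 0], [-1, -1, 1]].
M² = P·diag(16, 4, 36)·P⁻¹ = [[16, -12, 0], [0, 4, 0], [-20, -44, 36]].
The requested entry is 4.

4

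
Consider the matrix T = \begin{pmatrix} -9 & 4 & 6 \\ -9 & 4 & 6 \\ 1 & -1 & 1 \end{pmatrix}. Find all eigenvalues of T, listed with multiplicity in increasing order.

Characteristic polynomial: p(μ) = μ^3 + 4μ^2 - 5μ = μ(μ - 1)(μ + 5).
Roots (with multiplicity): -5, 0, 1.

-5, 0, 1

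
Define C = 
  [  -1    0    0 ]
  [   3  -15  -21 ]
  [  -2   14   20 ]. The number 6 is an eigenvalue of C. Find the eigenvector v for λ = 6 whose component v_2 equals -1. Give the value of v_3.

1

C − 6I = [[-7, 0, 0], [3, -21, -21], [-2, 14, 14]].
Solving (C − 6I)v = 0 gives the eigenspace spanned by (0, -1, 1).
With v_2 = -1, v = (0, -1, 1), so v_3 = 1.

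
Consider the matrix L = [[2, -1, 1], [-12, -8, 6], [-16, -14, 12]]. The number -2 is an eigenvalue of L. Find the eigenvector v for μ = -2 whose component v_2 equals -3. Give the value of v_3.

L + 2I = [[4, -1, 1], [-12, -6, 6], [-16, -14, 14]].
Solving (L + 2I)v = 0 gives the eigenspace spanned by (0, -3, -3).
With v_2 = -3, v = (0, -3, -3), so v_3 = -3.

-3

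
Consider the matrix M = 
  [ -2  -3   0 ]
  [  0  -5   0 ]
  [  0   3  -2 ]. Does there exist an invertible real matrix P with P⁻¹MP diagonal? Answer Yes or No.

Yes

Characteristic polynomial: p(s) = s^3 + 9s^2 + 24s + 20 = (s + 2)^2(s + 5).
s = -2 has algebraic multiplicity 2; rank(M + 2I) = 1, so geometric multiplicity = 2.
Every eigenvalue has geometric = algebraic multiplicity, so M is diagonalizable.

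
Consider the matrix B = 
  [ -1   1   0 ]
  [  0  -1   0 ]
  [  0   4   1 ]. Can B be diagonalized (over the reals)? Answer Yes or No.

Characteristic polynomial: p(t) = t^3 + t^2 - t - 1 = (t - 1)(t + 1)^2.
t = -1 has algebraic multiplicity 2; rank(B + 1I) = 2, so geometric multiplicity = 1.
Geometric multiplicity < algebraic multiplicity, so B is not diagonalizable.

No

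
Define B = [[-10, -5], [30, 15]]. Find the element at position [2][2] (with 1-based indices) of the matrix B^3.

Characteristic polynomial: λ^2 - 5λ = λ(λ - 5), so the eigenvalues are 0, 5.
λ=0: eigenvector (1, -2).
λ=5: eigenvector (1, -3).
P = [[1, 1], [-2, -3]], D = diag(0, 5), P⁻¹ = [[3, 1], [-2, -1]].
B³ = P·diag(0, 125)·P⁻¹ = [[-250, -125], [750, 375]].
The requested entry is 375.

375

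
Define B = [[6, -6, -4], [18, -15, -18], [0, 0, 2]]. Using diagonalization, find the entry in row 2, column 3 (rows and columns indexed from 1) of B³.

-1134

Characteristic polynomial: μ^3 + 7μ^2 - 36 = (μ - 2)(μ + 3)(μ + 6), so the eigenvalues are -6, -3, 2.
μ=2: eigenvector (1, 0, 1).
μ=-3: eigenvector (-2, -3, 0).
μ=-6: eigenvector (-1, -2, 0).
P = [[1, -2, -1], [0, -3, -2], [1, 0, 0]], D = diag(2, -3, -6), P⁻¹ = [[0, 0, 1], [-2, 1, 2], [3, -2, -3]].
B³ = P·diag(8, -27, -216)·P⁻¹ = [[540, -378, -532], [1134, -783, -1134], [0, 0, 8]].
The requested entry is -1134.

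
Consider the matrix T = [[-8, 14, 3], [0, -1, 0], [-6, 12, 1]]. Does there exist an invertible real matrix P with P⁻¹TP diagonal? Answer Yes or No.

Yes

Characteristic polynomial: p(μ) = μ^3 + 8μ^2 + 17μ + 10 = (μ + 1)(μ + 2)(μ + 5).
All 3 eigenvalues are distinct, so T is diagonalizable.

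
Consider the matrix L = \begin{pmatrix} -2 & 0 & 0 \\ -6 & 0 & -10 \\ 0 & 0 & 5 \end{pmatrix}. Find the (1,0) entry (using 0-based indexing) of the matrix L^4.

48

Characteristic polynomial: λ^3 - 3λ^2 - 10λ = λ(λ - 5)(λ + 2), so the eigenvalues are -2, 0, 5.
λ=-2: eigenvector (1, 3, 0).
λ=0: eigenvector (0, 1, 0).
λ=5: eigenvector (0, -2, 1).
P = [[1, 0, 0], [3, 1, -2], [0, 0, 1]], D = diag(-2, 0, 5), P⁻¹ = [[1, 0, 0], [-3, 1, 2], [0, 0, 1]].
L⁴ = P·diag(16, 0, 625)·P⁻¹ = [[16, 0, 0], [48, 0, -1250], [0, 0, 625]].
The requested entry is 48.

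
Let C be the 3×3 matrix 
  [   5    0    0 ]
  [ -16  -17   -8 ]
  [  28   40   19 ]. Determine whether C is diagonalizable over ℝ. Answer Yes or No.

Characteristic polynomial: p(t) = t^3 - 7t^2 + 7t + 15 = (t - 5)(t - 3)(t + 1).
All 3 eigenvalues are distinct, so C is diagonalizable.

Yes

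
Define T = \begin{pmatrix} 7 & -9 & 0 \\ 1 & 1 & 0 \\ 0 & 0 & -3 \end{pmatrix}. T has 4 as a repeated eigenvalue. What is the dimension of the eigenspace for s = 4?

T − 4I = [[3, -9, 0], [1, -3, 0], [0, 0, -7]].
This matrix has rank 2, so its null space has dimension 3 − 2 = 1.

1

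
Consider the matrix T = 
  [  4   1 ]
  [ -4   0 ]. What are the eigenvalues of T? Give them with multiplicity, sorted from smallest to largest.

2, 2

Characteristic polynomial: p(r) = r^2 - 4r + 4 = (r - 2)^2.
Roots (with multiplicity): 2, 2.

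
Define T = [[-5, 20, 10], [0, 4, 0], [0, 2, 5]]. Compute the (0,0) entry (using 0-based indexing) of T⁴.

Characteristic polynomial: μ^3 - 4μ^2 - 25μ + 100 = (μ - 5)(μ - 4)(μ + 5), so the eigenvalues are -5, 4, 5.
μ=4: eigenvector (0, 1, -2).
μ=-5: eigenvector (1, 0, 0).
μ=5: eigenvector (1, 0, 1).
P = [[0, 1, 1], [1, 0, 0], [-2, 0, 1]], D = diag(4, -5, 5), P⁻¹ = [[0, 1, 0], [1, -2, -1], [0, 2, 1]].
T⁴ = P·diag(256, 625, 625)·P⁻¹ = [[625, 0, 0], [0, 256, 0], [0, 738, 625]].
The requested entry is 625.

625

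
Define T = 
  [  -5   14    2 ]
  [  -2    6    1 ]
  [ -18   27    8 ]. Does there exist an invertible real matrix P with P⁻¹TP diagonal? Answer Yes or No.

No

Characteristic polynomial: p(s) = s^3 - 9s^2 + 15s + 25 = (s - 5)^2(s + 1).
s = 5 has algebraic multiplicity 2; rank(T − 5I) = 2, so geometric multiplicity = 1.
Geometric multiplicity < algebraic multiplicity, so T is not diagonalizable.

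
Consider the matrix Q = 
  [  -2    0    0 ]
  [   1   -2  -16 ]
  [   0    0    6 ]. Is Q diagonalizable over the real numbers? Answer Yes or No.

No

Characteristic polynomial: p(λ) = λ^3 - 2λ^2 - 20λ - 24 = (λ - 6)(λ + 2)^2.
λ = -2 has algebraic multiplicity 2; rank(Q + 2I) = 2, so geometric multiplicity = 1.
Geometric multiplicity < algebraic multiplicity, so Q is not diagonalizable.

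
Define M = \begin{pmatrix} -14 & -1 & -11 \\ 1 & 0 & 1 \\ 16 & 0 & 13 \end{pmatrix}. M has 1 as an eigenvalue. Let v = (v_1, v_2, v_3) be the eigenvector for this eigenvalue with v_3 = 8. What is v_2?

M − 1I = [[-15, -1, -11], [1, -1, 1], [16, 0, 12]].
Solving (M − 1I)v = 0 gives the eigenspace spanned by (-6, 2, 8).
With v_3 = 8, v = (-6, 2, 8), so v_2 = 2.

2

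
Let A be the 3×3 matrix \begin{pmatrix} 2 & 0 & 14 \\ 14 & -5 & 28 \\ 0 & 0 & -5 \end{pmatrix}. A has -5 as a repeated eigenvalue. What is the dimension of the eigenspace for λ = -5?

2

A + 5I = [[7, 0, 14], [14, 0, 28], [0, 0, 0]].
This matrix has rank 1, so its null space has dimension 3 − 1 = 2.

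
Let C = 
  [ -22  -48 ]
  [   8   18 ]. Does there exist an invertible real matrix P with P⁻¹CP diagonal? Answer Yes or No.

Characteristic polynomial: p(λ) = λ^2 + 4λ - 12 = (λ - 2)(λ + 6).
All 2 eigenvalues are distinct, so C is diagonalizable.

Yes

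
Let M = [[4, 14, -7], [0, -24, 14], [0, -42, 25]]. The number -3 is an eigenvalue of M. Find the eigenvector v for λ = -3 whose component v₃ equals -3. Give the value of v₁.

1

M + 3I = [[7, 14, -7], [0, -21, 14], [0, -42, 28]].
Solving (M + 3I)v = 0 gives the eigenspace spanned by (1, -2, -3).
With v₃ = -3, v = (1, -2, -3), so v₁ = 1.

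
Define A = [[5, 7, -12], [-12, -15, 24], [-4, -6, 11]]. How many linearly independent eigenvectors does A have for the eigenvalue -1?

1

A + 1I = [[6, 7, -12], [-12, -14, 24], [-4, -6, 12]].
This matrix has rank 2, so its null space has dimension 3 − 2 = 1.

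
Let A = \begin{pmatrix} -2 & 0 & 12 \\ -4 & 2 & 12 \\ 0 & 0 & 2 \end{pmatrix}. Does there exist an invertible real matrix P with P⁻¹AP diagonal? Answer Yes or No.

Yes

Characteristic polynomial: p(r) = r^3 - 2r^2 - 4r + 8 = (r - 2)^2(r + 2).
r = 2 has algebraic multiplicity 2; rank(A − 2I) = 1, so geometric multiplicity = 2.
Every eigenvalue has geometric = algebraic multiplicity, so A is diagonalizable.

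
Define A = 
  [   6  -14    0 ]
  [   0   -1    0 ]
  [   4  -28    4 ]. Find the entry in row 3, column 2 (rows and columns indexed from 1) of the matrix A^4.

-5180

Characteristic polynomial: s^3 - 9s^2 + 14s + 24 = (s - 6)(s - 4)(s + 1), so the eigenvalues are -1, 4, 6.
s=6: eigenvector (1, 0, 2).
s=-1: eigenvector (2, 1, 4).
s=4: eigenvector (0, 0, 1).
P = [[1, 2, 0], [0, 1, 0], [2, 4, 1]], D = diag(6, -1, 4), P⁻¹ = [[1, -2, 0], [0, 1, 0], [-2, 0, 1]].
A⁴ = P·diag(1296, 1, 256)·P⁻¹ = [[1296, -2590, 0], [0, 1, 0], [2080, -5180, 256]].
The requested entry is -5180.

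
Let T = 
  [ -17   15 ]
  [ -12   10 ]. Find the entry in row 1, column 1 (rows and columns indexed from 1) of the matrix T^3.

-593

Characteristic polynomial: r^2 + 7r + 10 = (r + 2)(r + 5), so the eigenvalues are -5, -2.
r=-5: eigenvector (5, 4).
r=-2: eigenvector (1, 1).
P = [[5, 1], [4, 1]], D = diag(-5, -2), P⁻¹ = [[1, -1], [-4, 5]].
T³ = P·diag(-125, -8)·P⁻¹ = [[-593, 585], [-468, 460]].
The requested entry is -593.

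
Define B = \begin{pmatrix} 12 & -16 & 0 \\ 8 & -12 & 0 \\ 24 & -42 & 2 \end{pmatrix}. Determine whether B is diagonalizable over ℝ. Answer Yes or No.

Yes

Characteristic polynomial: p(λ) = λ^3 - 2λ^2 - 16λ + 32 = (λ - 4)(λ - 2)(λ + 4).
All 3 eigenvalues are distinct, so B is diagonalizable.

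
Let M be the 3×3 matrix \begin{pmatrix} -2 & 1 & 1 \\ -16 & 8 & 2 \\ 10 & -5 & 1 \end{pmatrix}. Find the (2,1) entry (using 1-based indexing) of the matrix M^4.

-2596

Characteristic polynomial: r^3 - 7r^2 + 6r = r(r - 6)(r - 1), so the eigenvalues are 0, 1, 6.
r=0: eigenvector (1, 2, 0).
r=6: eigenvector (0, 1, -1).
r=1: eigenvector (1, 2, 1).
P = [[1, 0, 1], [2, 1, 2], [0, -1, 1]], D = diag(0, 6, 1), P⁻¹ = [[3, -1, -1], [-2, 1, 0], [-2, 1, 1]].
M⁴ = P·diag(0, 1296, 1)·P⁻¹ = [[-2, 1, 1], [-2596, 1298, 2], [2590, -1295, 1]].
The requested entry is -2596.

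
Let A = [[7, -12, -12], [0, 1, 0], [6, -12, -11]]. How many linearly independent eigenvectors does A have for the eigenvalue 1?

2

A − 1I = [[6, -12, -12], [0, 0, 0], [6, -12, -12]].
This matrix has rank 1, so its null space has dimension 3 − 1 = 2.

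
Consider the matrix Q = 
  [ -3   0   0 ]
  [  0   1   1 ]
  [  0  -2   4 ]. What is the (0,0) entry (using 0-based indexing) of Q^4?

Characteristic polynomial: t^3 - 2t^2 - 9t + 18 = (t - 3)(t - 2)(t + 3), so the eigenvalues are -3, 2, 3.
t=-3: eigenvector (1, 0, 0).
t=3: eigenvector (0, 1, 2).
t=2: eigenvector (0, -1, -1).
P = [[1, 0, 0], [0, 1, -1], [0, 2, -1]], D = diag(-3, 3, 2), P⁻¹ = [[1, 0, 0], [0, -1, 1], [0, -2, 1]].
Q⁴ = P·diag(81, 81, 16)·P⁻¹ = [[81, 0, 0], [0, -49, 65], [0, -130, 146]].
The requested entry is 81.

81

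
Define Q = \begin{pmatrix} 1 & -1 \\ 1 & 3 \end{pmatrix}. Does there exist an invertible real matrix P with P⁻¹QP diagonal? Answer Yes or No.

No

Characteristic polynomial: p(r) = r^2 - 4r + 4 = (r - 2)^2.
r = 2 has algebraic multiplicity 2; rank(Q − 2I) = 1, so geometric multiplicity = 1.
Geometric multiplicity < algebraic multiplicity, so Q is not diagonalizable.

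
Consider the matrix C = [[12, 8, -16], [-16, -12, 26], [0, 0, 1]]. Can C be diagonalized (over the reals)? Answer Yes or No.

Yes

Characteristic polynomial: p(r) = r^3 - r^2 - 16r + 16 = (r - 4)(r - 1)(r + 4).
All 3 eigenvalues are distinct, so C is diagonalizable.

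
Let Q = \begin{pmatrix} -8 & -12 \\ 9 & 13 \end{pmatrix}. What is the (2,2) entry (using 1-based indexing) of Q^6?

16381

Characteristic polynomial: s^2 - 5s + 4 = (s - 4)(s - 1), so the eigenvalues are 1, 4.
s=4: eigenvector (-1, 1).
s=1: eigenvector (-4, 3).
P = [[-1, -4], [1, 3]], D = diag(4, 1), P⁻¹ = [[3, 4], [-1, -1]].
Q⁶ = P·diag(4096, 1)·P⁻¹ = [[-12284, -16380], [12285, 16381]].
The requested entry is 16381.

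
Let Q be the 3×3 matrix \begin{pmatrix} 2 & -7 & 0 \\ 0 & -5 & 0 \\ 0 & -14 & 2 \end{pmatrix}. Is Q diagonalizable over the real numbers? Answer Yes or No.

Yes

Characteristic polynomial: p(λ) = λ^3 + λ^2 - 16λ + 20 = (λ - 2)^2(λ + 5).
λ = 2 has algebraic multiplicity 2; rank(Q − 2I) = 1, so geometric multiplicity = 2.
Every eigenvalue has geometric = algebraic multiplicity, so Q is diagonalizable.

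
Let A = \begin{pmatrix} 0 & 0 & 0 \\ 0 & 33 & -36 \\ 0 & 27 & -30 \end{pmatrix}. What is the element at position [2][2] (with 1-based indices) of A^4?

Characteristic polynomial: λ^3 - 3λ^2 - 18λ = λ(λ - 6)(λ + 3), so the eigenvalues are -3, 0, 6.
λ=-3: eigenvector (0, 1, 1).
λ=6: eigenvector (0, 4, 3).
λ=0: eigenvector (1, 0, 0).
P = [[0, 0, 1], [1, 4, 0], [1, 3, 0]], D = diag(-3, 6, 0), P⁻¹ = [[0, -3, 4], [0, 1, -1], [1, 0, 0]].
A⁴ = P·diag(81, 1296, 0)·P⁻¹ = [[0, 0, 0], [0, 4941, -4860], [0, 3645, -3564]].
The requested entry is 4941.

4941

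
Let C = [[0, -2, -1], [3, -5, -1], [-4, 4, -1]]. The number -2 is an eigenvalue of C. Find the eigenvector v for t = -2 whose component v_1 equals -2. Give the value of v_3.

0

C + 2I = [[2, -2, -1], [3, -3, -1], [-4, 4, 1]].
Solving (C + 2I)v = 0 gives the eigenspace spanned by (-2, -2, 0).
With v_1 = -2, v = (-2, -2, 0), so v_3 = 0.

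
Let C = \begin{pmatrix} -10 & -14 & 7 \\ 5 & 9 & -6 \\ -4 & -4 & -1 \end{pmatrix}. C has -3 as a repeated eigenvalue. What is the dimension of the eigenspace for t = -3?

1

C + 3I = [[-7, -14, 7], [5, 12, -6], [-4, -4, 2]].
This matrix has rank 2, so its null space has dimension 3 − 2 = 1.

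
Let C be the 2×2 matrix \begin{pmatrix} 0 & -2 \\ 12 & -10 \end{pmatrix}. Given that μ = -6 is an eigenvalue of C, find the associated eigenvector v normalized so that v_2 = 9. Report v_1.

C + 6I = [[6, -2], [12, -4]].
Solving (C + 6I)v = 0 gives the eigenspace spanned by (3, 9).
With v_2 = 9, v = (3, 9), so v_1 = 3.

3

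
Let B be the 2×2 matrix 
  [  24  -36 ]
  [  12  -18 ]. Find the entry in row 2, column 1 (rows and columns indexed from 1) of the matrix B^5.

Characteristic polynomial: λ^2 - 6λ = λ(λ - 6), so the eigenvalues are 0, 6.
λ=6: eigenvector (2, 1).
λ=0: eigenvector (-3, -2).
P = [[2, -3], [1, -2]], D = diag(6, 0), P⁻¹ = [[2, -3], [1, -2]].
B⁵ = P·diag(7776, 0)·P⁻¹ = [[31104, -46656], [15552, -23328]].
The requested entry is 15552.

15552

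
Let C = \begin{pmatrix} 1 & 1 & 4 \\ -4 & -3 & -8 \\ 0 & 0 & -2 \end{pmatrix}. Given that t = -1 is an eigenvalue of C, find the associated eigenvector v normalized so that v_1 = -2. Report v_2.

C + 1I = [[2, 1, 4], [-4, -2, -8], [0, 0, -1]].
Solving (C + 1I)v = 0 gives the eigenspace spanned by (-2, 4, 0).
With v_1 = -2, v = (-2, 4, 0), so v_2 = 4.

4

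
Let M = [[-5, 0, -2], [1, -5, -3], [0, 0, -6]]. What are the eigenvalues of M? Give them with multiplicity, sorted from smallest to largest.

-6, -5, -5

Characteristic polynomial: p(r) = r^3 + 16r^2 + 85r + 150 = (r + 5)^2(r + 6).
Roots (with multiplicity): -6, -5, -5.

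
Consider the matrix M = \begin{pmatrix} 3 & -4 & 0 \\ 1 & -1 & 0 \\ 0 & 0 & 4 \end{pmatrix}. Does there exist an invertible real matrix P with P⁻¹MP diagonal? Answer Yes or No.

Characteristic polynomial: p(t) = t^3 - 6t^2 + 9t - 4 = (t - 4)(t - 1)^2.
t = 1 has algebraic multiplicity 2; rank(M − 1I) = 2, so geometric multiplicity = 1.
Geometric multiplicity < algebraic multiplicity, so M is not diagonalizable.

No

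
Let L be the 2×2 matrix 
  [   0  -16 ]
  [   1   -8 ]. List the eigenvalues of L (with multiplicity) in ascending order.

Characteristic polynomial: p(μ) = μ^2 + 8μ + 16 = (μ + 4)^2.
Roots (with multiplicity): -4, -4.

-4, -4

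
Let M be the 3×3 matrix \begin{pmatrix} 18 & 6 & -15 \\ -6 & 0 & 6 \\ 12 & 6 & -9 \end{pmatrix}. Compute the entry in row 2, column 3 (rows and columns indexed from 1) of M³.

216

Characteristic polynomial: t^3 - 9t^2 + 18t = t(t - 6)(t - 3), so the eigenvalues are 0, 3, 6.
t=6: eigenvector (3, -1, 2).
t=0: eigenvector (-2, 1, -2).
t=3: eigenvector (1, 0, 1).
P = [[3, -2, 1], [-1, 1, 0], [2, -2, 1]], D = diag(6, 0, 3), P⁻¹ = [[1, 0, -1], [1, 1, -1], [0, 2, 1]].
M³ = P·diag(216, 0, 27)·P⁻¹ = [[648, 54, -621], [-216, 0, 216], [432, 54, -405]].
The requested entry is 216.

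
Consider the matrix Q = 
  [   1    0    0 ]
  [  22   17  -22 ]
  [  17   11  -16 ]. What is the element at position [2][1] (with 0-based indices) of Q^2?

11

Characteristic polynomial: t^3 - 2t^2 - 29t + 30 = (t - 6)(t - 1)(t + 5), so the eigenvalues are -5, 1, 6.
t=6: eigenvector (0, 2, 1).
t=1: eigenvector (1, 0, 1).
t=-5: eigenvector (0, 1, 1).
P = [[0, 1, 0], [2, 0, 1], [1, 1, 1]], D = diag(6, 1, -5), P⁻¹ = [[1, 1, -1], [1, 0, 0], [-2, -1, 2]].
Q² = P·diag(36, 1, 25)·P⁻¹ = [[1, 0, 0], [22, 47, -22], [-13, 11, 14]].
The requested entry is 11.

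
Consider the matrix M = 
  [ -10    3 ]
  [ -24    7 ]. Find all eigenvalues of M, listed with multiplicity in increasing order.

-2, -1

Characteristic polynomial: p(r) = r^2 + 3r + 2 = (r + 1)(r + 2).
Roots (with multiplicity): -2, -1.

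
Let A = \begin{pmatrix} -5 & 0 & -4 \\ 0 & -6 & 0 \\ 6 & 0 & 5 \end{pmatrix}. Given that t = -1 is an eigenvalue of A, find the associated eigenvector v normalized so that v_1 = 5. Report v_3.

A + 1I = [[-4, 0, -4], [0, -5, 0], [6, 0, 6]].
Solving (A + 1I)v = 0 gives the eigenspace spanned by (5, 0, -5).
With v_1 = 5, v = (5, 0, -5), so v_3 = -5.

-5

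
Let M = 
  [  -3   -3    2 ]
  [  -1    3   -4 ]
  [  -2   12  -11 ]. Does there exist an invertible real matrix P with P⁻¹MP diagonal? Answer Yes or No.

Characteristic polynomial: p(λ) = λ^3 + 11λ^2 + 40λ + 48 = (λ + 3)(λ + 4)^2.
λ = -4 has algebraic multiplicity 2; rank(M + 4I) = 2, so geometric multiplicity = 1.
Geometric multiplicity < algebraic multiplicity, so M is not diagonalizable.

No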